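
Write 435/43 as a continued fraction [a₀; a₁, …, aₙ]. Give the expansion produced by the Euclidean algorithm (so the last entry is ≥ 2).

[10; 8, 1, 1, 2]

435 = 10·43 + 5
43 = 8·5 + 3
5 = 1·3 + 2
3 = 1·2 + 1
2 = 2·1 + 0  (stop)
So 435/43 = [10; 8, 1, 1, 2].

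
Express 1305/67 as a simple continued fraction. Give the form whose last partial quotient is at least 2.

[19; 2, 10, 1, 2]

1305 = 19*67 + 32
67 = 2*32 + 3
32 = 10*3 + 2
3 = 1*2 + 1
2 = 2*1 + 0  (stop)
So 1305/67 = [19; 2, 10, 1, 2].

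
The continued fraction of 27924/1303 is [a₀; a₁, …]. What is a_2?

3

27924 = 21·1303 + 561   →  a_0 = 21
1303 = 2·561 + 181   →  a_1 = 2
561 = 3·181 + 18   →  a_2 = 3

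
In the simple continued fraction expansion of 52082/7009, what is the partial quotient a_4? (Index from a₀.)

6

52082 = 7·7009 + 3019   →  a_0 = 7
7009 = 2·3019 + 971   →  a_1 = 2
3019 = 3·971 + 106   →  a_2 = 3
971 = 9·106 + 17   →  a_3 = 9
106 = 6·17 + 4   →  a_4 = 6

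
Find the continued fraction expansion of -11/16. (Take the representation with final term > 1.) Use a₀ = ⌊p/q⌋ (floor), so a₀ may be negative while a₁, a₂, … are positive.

[-1; 3, 5]

-11 = -1*16 + 5
16 = 3*5 + 1
5 = 5*1 + 0  (stop)
So -11/16 = [-1; 3, 5].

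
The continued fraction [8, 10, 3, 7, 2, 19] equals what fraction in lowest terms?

76451/9442

Using pₖ = aₖpₖ₋₁ + pₖ₋₂ and qₖ = aₖqₖ₋₁ + qₖ₋₂:
  k=0: a=8, p=8, q=1
  k=1: a=10, p=81, q=10
  k=2: a=3, p=251, q=31
  k=3: a=7, p=1838, q=227
  k=4: a=2, p=3927, q=485
  k=5: a=19, p=76451, q=9442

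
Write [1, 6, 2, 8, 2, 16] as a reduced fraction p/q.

Fold from the inside: start with 16/1.
  2 + 1/16 = 33/16
  8 + 16/33 = 280/33
  2 + 33/280 = 593/280
  6 + 280/593 = 3838/593
  1 + 593/3838 = 4431/3838

4431/3838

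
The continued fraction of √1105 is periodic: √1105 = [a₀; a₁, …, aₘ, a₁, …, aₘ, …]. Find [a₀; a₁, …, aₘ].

a₀ = ⌊√1105⌋ = 33.
With m₀=0, d₀=1 and mₖ₊₁ = dₖaₖ − mₖ, dₖ₊₁ = (n − mₖ₊₁²)/dₖ, aₖ₊₁ = ⌊(a₀+mₖ₊₁)/dₖ₊₁⌋:
  k=1: m=33, d=16, a=4
  k=2: m=31, d=9, a=7
  k=3: m=32, d=9, a=7
  k=4: m=31, d=16, a=4
  k=5: m=33, d=1, a=66
d=1 and a=2a₀=66 at k=5, so the next step gives (m, d) = (33, 16) again — its k=1 value — and the period has length 5.

[33; 4, 7, 7, 4, 66]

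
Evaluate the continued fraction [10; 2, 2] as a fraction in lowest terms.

52/5

Fold from the inside: start with 2/1.
  2 + 1/2 = 5/2
  10 + 2/5 = 52/5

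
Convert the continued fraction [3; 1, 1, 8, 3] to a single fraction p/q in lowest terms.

187/53

Fold from the inside: start with 3/1.
  8 + 1/3 = 25/3
  1 + 3/25 = 28/25
  1 + 25/28 = 53/28
  3 + 28/53 = 187/53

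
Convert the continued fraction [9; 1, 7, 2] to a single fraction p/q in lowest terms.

Using pₖ = aₖpₖ₋₁ + pₖ₋₂ and qₖ = aₖqₖ₋₁ + qₖ₋₂:
  k=0: a=9, p=9, q=1
  k=1: a=1, p=10, q=1
  k=2: a=7, p=79, q=8
  k=3: a=2, p=168, q=17

168/17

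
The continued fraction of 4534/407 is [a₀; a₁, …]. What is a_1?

7

4534 = 11·407 + 57   →  a_0 = 11
407 = 7·57 + 8   →  a_1 = 7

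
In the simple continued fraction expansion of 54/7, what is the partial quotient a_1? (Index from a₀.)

54 = 7·7 + 5   →  a_0 = 7
7 = 1·5 + 2   →  a_1 = 1

1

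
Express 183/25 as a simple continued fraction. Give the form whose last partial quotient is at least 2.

183 = 7·25 + 8
25 = 3·8 + 1
8 = 8·1 + 0  (stop)
So 183/25 = [7; 3, 8].

[7; 3, 8]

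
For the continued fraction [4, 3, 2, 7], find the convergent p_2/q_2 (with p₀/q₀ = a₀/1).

Using pₖ = aₖpₖ₋₁ + pₖ₋₂, qₖ = aₖqₖ₋₁ + qₖ₋₂ (with p₋₁=1, p₋₂=0, q₋₁=0, q₋₂=1):
  k=0: a=4, p=4, q=1
  k=1: a=3, p=13, q=3
  k=2: a=2, p=30, q=7

30/7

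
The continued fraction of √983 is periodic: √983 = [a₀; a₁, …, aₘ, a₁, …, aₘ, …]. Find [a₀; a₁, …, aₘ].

a₀ = ⌊√983⌋ = 31.
With m₀=0, d₀=1 and mₖ₊₁ = dₖaₖ − mₖ, dₖ₊₁ = (n − mₖ₊₁²)/dₖ, aₖ₊₁ = ⌊(a₀+mₖ₊₁)/dₖ₊₁⌋:
  k=1: m=31, d=22, a=2
  k=2: m=13, d=37, a=1
  k=3: m=24, d=11, a=5
  k=4: m=31, d=2, a=31
  k=5: m=31, d=11, a=5
  k=6: m=24, d=37, a=1
  k=7: m=13, d=22, a=2
  k=8: m=31, d=1, a=62
d=1 and a=2a₀=62 at k=8, so the next step gives (m, d) = (31, 22) again — its k=1 value — and the period has length 8.

[31; 2, 1, 5, 31, 5, 1, 2, 62]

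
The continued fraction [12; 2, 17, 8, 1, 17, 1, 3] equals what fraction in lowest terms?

Using pₖ = aₖpₖ₋₁ + pₖ₋₂ and qₖ = aₖqₖ₋₁ + qₖ₋₂:
  k=0: a=12, p=12, q=1
  k=1: a=2, p=25, q=2
  k=2: a=17, p=437, q=35
  k=3: a=8, p=3521, q=282
  k=4: a=1, p=3958, q=317
  k=5: a=17, p=70807, q=5671
  k=6: a=1, p=74765, q=5988
  k=7: a=3, p=295102, q=23635

295102/23635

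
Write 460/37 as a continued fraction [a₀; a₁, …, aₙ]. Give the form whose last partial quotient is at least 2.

460 = 12*37 + 16
37 = 2*16 + 5
16 = 3*5 + 1
5 = 5*1 + 0  (stop)
So 460/37 = [12; 2, 3, 5].

[12; 2, 3, 5]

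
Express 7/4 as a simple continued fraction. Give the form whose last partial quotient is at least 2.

7 = 1×4 + 3
4 = 1×3 + 1
3 = 3×1 + 0  (stop)
So 7/4 = [1; 1, 3].

[1; 1, 3]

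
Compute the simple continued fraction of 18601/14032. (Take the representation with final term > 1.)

18601 = 1*14032 + 4569
14032 = 3*4569 + 325
4569 = 14*325 + 19
325 = 17*19 + 2
19 = 9*2 + 1
2 = 2*1 + 0  (stop)
So 18601/14032 = [1; 3, 14, 17, 9, 2].

[1; 3, 14, 17, 9, 2]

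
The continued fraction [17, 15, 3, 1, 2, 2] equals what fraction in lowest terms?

Using pₖ = aₖpₖ₋₁ + pₖ₋₂ and qₖ = aₖqₖ₋₁ + qₖ₋₂:
  k=0: a=17, p=17, q=1
  k=1: a=15, p=256, q=15
  k=2: a=3, p=785, q=46
  k=3: a=1, p=1041, q=61
  k=4: a=2, p=2867, q=168
  k=5: a=2, p=6775, q=397

6775/397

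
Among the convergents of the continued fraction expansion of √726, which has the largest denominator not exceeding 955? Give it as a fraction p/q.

25678/953

√726 = [26; 1, 16, 1, 52, …] (period length 4).
Convergents:
  p_0/q_0 = 26/1
  p_1/q_1 = 27/1
  p_2/q_2 = 458/17
  p_3/q_3 = 485/18
  p_4/q_4 = 25678/953
  p_5/q_5 = 26163/971
q_4 = 953 ≤ 955 < 971 = q_5, so the answer is 25678/953.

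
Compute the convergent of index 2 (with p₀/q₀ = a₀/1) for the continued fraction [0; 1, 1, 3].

Using pₖ = aₖpₖ₋₁ + pₖ₋₂, qₖ = aₖqₖ₋₁ + qₖ₋₂ (with p₋₁=1, p₋₂=0, q₋₁=0, q₋₂=1):
  k=0: a=0, p=0, q=1
  k=1: a=1, p=1, q=1
  k=2: a=1, p=1, q=2

1/2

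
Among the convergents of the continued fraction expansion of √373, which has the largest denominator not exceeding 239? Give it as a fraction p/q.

1603/83

√373 = [19; 3, 5, 5, 3, 38, …] (period length 5).
Convergents:
  p_0/q_0 = 19/1
  p_1/q_1 = 58/3
  p_2/q_2 = 309/16
  p_3/q_3 = 1603/83
  p_4/q_4 = 5118/265
q_3 = 83 ≤ 239 < 265 = q_4, so the answer is 1603/83.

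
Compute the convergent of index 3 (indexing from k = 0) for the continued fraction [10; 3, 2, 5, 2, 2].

391/38

Using pₖ = aₖpₖ₋₁ + pₖ₋₂, qₖ = aₖqₖ₋₁ + qₖ₋₂ (with p₋₁=1, p₋₂=0, q₋₁=0, q₋₂=1):
  k=0: a=10, p=10, q=1
  k=1: a=3, p=31, q=3
  k=2: a=2, p=72, q=7
  k=3: a=5, p=391, q=38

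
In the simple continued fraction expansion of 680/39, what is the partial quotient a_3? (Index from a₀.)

680 = 17·39 + 17   →  a_0 = 17
39 = 2·17 + 5   →  a_1 = 2
17 = 3·5 + 2   →  a_2 = 3
5 = 2·2 + 1   →  a_3 = 2

2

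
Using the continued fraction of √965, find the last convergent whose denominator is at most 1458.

√965 = [31; 15, 1, 1, 15, 62, …] (period length 5).
Convergents:
  p_0/q_0 = 31/1
  p_1/q_1 = 466/15
  p_2/q_2 = 497/16
  p_3/q_3 = 963/31
  p_4/q_4 = 14942/481
  p_5/q_5 = 927367/29853
q_4 = 481 ≤ 1458 < 29853 = q_5, so the answer is 14942/481.

14942/481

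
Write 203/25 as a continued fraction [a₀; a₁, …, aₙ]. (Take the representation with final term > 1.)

203 = 8*25 + 3
25 = 8*3 + 1
3 = 3*1 + 0  (stop)
So 203/25 = [8; 8, 3].

[8; 8, 3]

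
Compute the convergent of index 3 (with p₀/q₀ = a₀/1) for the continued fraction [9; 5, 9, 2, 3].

892/97

Using pₖ = aₖpₖ₋₁ + pₖ₋₂, qₖ = aₖqₖ₋₁ + qₖ₋₂ (with p₋₁=1, p₋₂=0, q₋₁=0, q₋₂=1):
  k=0: a=9, p=9, q=1
  k=1: a=5, p=46, q=5
  k=2: a=9, p=423, q=46
  k=3: a=2, p=892, q=97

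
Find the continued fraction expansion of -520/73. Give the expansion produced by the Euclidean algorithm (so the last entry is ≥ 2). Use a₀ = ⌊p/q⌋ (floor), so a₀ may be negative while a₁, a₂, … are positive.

-520 = -8*73 + 64
73 = 1*64 + 9
64 = 7*9 + 1
9 = 9*1 + 0  (stop)
So -520/73 = [-8; 1, 7, 9].

[-8; 1, 7, 9]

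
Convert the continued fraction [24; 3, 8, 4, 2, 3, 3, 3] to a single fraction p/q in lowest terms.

Using pₖ = aₖpₖ₋₁ + pₖ₋₂ and qₖ = aₖqₖ₋₁ + qₖ₋₂:
  k=0: a=24, p=24, q=1
  k=1: a=3, p=73, q=3
  k=2: a=8, p=608, q=25
  k=3: a=4, p=2505, q=103
  k=4: a=2, p=5618, q=231
  k=5: a=3, p=19359, q=796
  k=6: a=3, p=63695, q=2619
  k=7: a=3, p=210444, q=8653

210444/8653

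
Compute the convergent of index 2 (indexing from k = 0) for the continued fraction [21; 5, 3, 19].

Using pₖ = aₖpₖ₋₁ + pₖ₋₂, qₖ = aₖqₖ₋₁ + qₖ₋₂ (with p₋₁=1, p₋₂=0, q₋₁=0, q₋₂=1):
  k=0: a=21, p=21, q=1
  k=1: a=5, p=106, q=5
  k=2: a=3, p=339, q=16

339/16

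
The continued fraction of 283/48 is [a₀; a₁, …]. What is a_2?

283 = 5·48 + 43   →  a_0 = 5
48 = 1·43 + 5   →  a_1 = 1
43 = 8·5 + 3   →  a_2 = 8

8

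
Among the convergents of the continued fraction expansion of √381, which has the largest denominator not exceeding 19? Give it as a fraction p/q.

√381 = [19; 1, 1, 12, 1, 1, 38, …] (period length 6).
Convergents:
  p_0/q_0 = 19/1
  p_1/q_1 = 20/1
  p_2/q_2 = 39/2
  p_3/q_3 = 488/25
q_2 = 2 ≤ 19 < 25 = q_3, so the answer is 39/2.

39/2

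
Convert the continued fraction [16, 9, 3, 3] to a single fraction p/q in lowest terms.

Fold from the inside: start with 3/1.
  3 + 1/3 = 10/3
  9 + 3/10 = 93/10
  16 + 10/93 = 1498/93

1498/93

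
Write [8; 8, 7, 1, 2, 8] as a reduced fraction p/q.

12680/1561

Fold from the inside: start with 8/1.
  2 + 1/8 = 17/8
  1 + 8/17 = 25/17
  7 + 17/25 = 192/25
  8 + 25/192 = 1561/192
  8 + 192/1561 = 12680/1561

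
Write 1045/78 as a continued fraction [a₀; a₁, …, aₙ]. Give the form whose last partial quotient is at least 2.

1045 = 13×78 + 31
78 = 2×31 + 16
31 = 1×16 + 15
16 = 1×15 + 1
15 = 15×1 + 0  (stop)
So 1045/78 = [13; 2, 1, 1, 15].

[13; 2, 1, 1, 15]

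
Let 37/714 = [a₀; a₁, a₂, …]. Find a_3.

37 = 0·714 + 37   →  a_0 = 0
714 = 19·37 + 11   →  a_1 = 19
37 = 3·11 + 4   →  a_2 = 3
11 = 2·4 + 3   →  a_3 = 2

2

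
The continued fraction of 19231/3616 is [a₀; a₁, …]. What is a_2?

19231 = 5·3616 + 1151   →  a_0 = 5
3616 = 3·1151 + 163   →  a_1 = 3
1151 = 7·163 + 10   →  a_2 = 7

7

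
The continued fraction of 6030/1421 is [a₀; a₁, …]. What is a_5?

6030 = 4·1421 + 346   →  a_0 = 4
1421 = 4·346 + 37   →  a_1 = 4
346 = 9·37 + 13   →  a_2 = 9
37 = 2·13 + 11   →  a_3 = 2
13 = 1·11 + 2   →  a_4 = 1
11 = 5·2 + 1   →  a_5 = 5

5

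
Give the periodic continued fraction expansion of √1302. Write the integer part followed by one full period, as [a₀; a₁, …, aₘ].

a₀ = ⌊√1302⌋ = 36.
With m₀=0, d₀=1 and mₖ₊₁ = dₖaₖ − mₖ, dₖ₊₁ = (n − mₖ₊₁²)/dₖ, aₖ₊₁ = ⌊(a₀+mₖ₊₁)/dₖ₊₁⌋:
  k=1: m=36, d=6, a=12
  k=2: m=36, d=1, a=72
d=1 and a=2a₀=72 at k=2, so the next step gives (m, d) = (36, 6) again — its k=1 value — and the period has length 2.

[36; 12, 72]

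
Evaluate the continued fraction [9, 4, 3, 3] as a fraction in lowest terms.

Fold from the inside: start with 3/1.
  3 + 1/3 = 10/3
  4 + 3/10 = 43/10
  9 + 10/43 = 397/43

397/43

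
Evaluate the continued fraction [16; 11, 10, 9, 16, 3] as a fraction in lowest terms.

Using pₖ = aₖpₖ₋₁ + pₖ₋₂ and qₖ = aₖqₖ₋₁ + qₖ₋₂:
  k=0: a=16, p=16, q=1
  k=1: a=11, p=177, q=11
  k=2: a=10, p=1786, q=111
  k=3: a=9, p=16251, q=1010
  k=4: a=16, p=261802, q=16271
  k=5: a=3, p=801657, q=49823

801657/49823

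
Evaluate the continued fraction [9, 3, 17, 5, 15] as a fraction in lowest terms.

Fold from the inside: start with 15/1.
  5 + 1/15 = 76/15
  17 + 15/76 = 1307/76
  3 + 76/1307 = 3997/1307
  9 + 1307/3997 = 37280/3997

37280/3997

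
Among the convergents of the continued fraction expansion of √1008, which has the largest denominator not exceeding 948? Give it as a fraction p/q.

24161/761

√1008 = [31; 1, 2, 1, 62, …] (period length 4).
Convergents:
  p_0/q_0 = 31/1
  p_1/q_1 = 32/1
  p_2/q_2 = 95/3
  p_3/q_3 = 127/4
  p_4/q_4 = 7969/251
  p_5/q_5 = 8096/255
  p_6/q_6 = 24161/761
  p_7/q_7 = 32257/1016
q_6 = 761 ≤ 948 < 1016 = q_7, so the answer is 24161/761.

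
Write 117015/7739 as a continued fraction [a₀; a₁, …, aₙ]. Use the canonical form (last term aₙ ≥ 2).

[15; 8, 3, 9, 16, 2]

117015 = 15×7739 + 930
7739 = 8×930 + 299
930 = 3×299 + 33
299 = 9×33 + 2
33 = 16×2 + 1
2 = 2×1 + 0  (stop)
So 117015/7739 = [15; 8, 3, 9, 16, 2].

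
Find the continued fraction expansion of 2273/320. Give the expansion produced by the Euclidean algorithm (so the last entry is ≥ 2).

2273 = 7×320 + 33
320 = 9×33 + 23
33 = 1×23 + 10
23 = 2×10 + 3
10 = 3×3 + 1
3 = 3×1 + 0  (stop)
So 2273/320 = [7; 9, 1, 2, 3, 3].

[7; 9, 1, 2, 3, 3]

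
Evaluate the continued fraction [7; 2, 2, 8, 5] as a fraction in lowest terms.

1592/215

Using pₖ = aₖpₖ₋₁ + pₖ₋₂ and qₖ = aₖqₖ₋₁ + qₖ₋₂:
  k=0: a=7, p=7, q=1
  k=1: a=2, p=15, q=2
  k=2: a=2, p=37, q=5
  k=3: a=8, p=311, q=42
  k=4: a=5, p=1592, q=215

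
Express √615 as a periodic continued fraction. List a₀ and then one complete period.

a₀ = ⌊√615⌋ = 24.
With m₀=0, d₀=1 and mₖ₊₁ = dₖaₖ − mₖ, dₖ₊₁ = (n − mₖ₊₁²)/dₖ, aₖ₊₁ = ⌊(a₀+mₖ₊₁)/dₖ₊₁⌋:
  k=1: m=24, d=39, a=1
  k=2: m=15, d=10, a=3
  k=3: m=15, d=39, a=1
  k=4: m=24, d=1, a=48
d=1 and a=2a₀=48 at k=4, so the next step gives (m, d) = (24, 39) again — its k=1 value — and the period has length 4.

[24; 1, 3, 1, 48]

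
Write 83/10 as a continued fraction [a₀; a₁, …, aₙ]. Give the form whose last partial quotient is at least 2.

[8; 3, 3]

83 = 8·10 + 3
10 = 3·3 + 1
3 = 3·1 + 0  (stop)
So 83/10 = [8; 3, 3].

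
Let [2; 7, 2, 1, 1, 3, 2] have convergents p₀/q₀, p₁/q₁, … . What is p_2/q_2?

Using pₖ = aₖpₖ₋₁ + pₖ₋₂, qₖ = aₖqₖ₋₁ + qₖ₋₂ (with p₋₁=1, p₋₂=0, q₋₁=0, q₋₂=1):
  k=0: a=2, p=2, q=1
  k=1: a=7, p=15, q=7
  k=2: a=2, p=32, q=15

32/15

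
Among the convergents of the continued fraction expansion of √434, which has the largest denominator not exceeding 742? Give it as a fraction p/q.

√434 = [20; 1, 4, 1, 40, …] (period length 4).
Convergents:
  p_0/q_0 = 20/1
  p_1/q_1 = 21/1
  p_2/q_2 = 104/5
  p_3/q_3 = 125/6
  p_4/q_4 = 5104/245
  p_5/q_5 = 5229/251
  p_6/q_6 = 26020/1249
q_5 = 251 ≤ 742 < 1249 = q_6, so the answer is 5229/251.

5229/251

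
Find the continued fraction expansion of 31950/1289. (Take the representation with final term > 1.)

31950 = 24×1289 + 1014
1289 = 1×1014 + 275
1014 = 3×275 + 189
275 = 1×189 + 86
189 = 2×86 + 17
86 = 5×17 + 1
17 = 17×1 + 0  (stop)
So 31950/1289 = [24; 1, 3, 1, 2, 5, 17].

[24; 1, 3, 1, 2, 5, 17]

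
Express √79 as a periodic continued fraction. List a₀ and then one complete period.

a₀ = ⌊√79⌋ = 8.
With m₀=0, d₀=1 and mₖ₊₁ = dₖaₖ − mₖ, dₖ₊₁ = (n − mₖ₊₁²)/dₖ, aₖ₊₁ = ⌊(a₀+mₖ₊₁)/dₖ₊₁⌋:
  k=1: m=8, d=15, a=1
  k=2: m=7, d=2, a=7
  k=3: m=7, d=15, a=1
  k=4: m=8, d=1, a=16
d=1 and a=2a₀=16 at k=4, so the next step gives (m, d) = (8, 15) again — its k=1 value — and the period has length 4.

[8; 1, 7, 1, 16]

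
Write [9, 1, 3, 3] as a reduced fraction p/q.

Fold from the inside: start with 3/1.
  3 + 1/3 = 10/3
  1 + 3/10 = 13/10
  9 + 10/13 = 127/13

127/13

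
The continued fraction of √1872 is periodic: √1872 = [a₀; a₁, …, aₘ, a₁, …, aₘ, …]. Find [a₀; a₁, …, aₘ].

a₀ = ⌊√1872⌋ = 43.
With m₀=0, d₀=1 and mₖ₊₁ = dₖaₖ − mₖ, dₖ₊₁ = (n − mₖ₊₁²)/dₖ, aₖ₊₁ = ⌊(a₀+mₖ₊₁)/dₖ₊₁⌋:
  k=1: m=43, d=23, a=3
  k=2: m=26, d=52, a=1
  k=3: m=26, d=23, a=3
  k=4: m=43, d=1, a=86
d=1 and a=2a₀=86 at k=4, so the next step gives (m, d) = (43, 23) again — its k=1 value — and the period has length 4.

[43; 3, 1, 3, 86]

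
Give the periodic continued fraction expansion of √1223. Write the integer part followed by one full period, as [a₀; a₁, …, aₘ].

a₀ = ⌊√1223⌋ = 34.
With m₀=0, d₀=1 and mₖ₊₁ = dₖaₖ − mₖ, dₖ₊₁ = (n − mₖ₊₁²)/dₖ, aₖ₊₁ = ⌊(a₀+mₖ₊₁)/dₖ₊₁⌋:
  k=1: m=34, d=67, a=1
  k=2: m=33, d=2, a=33
  k=3: m=33, d=67, a=1
  k=4: m=34, d=1, a=68
d=1 and a=2a₀=68 at k=4, so the next step gives (m, d) = (34, 67) again — its k=1 value — and the period has length 4.

[34; 1, 33, 1, 68]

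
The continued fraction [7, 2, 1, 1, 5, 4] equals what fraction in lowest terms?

Fold from the inside: start with 4/1.
  5 + 1/4 = 21/4
  1 + 4/21 = 25/21
  1 + 21/25 = 46/25
  2 + 25/46 = 117/46
  7 + 46/117 = 865/117

865/117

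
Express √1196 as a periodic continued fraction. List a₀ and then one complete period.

[34; 1, 1, 2, 1, 1, 68]

a₀ = ⌊√1196⌋ = 34.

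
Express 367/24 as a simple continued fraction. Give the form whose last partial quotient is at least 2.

367 = 15·24 + 7
24 = 3·7 + 3
7 = 2·3 + 1
3 = 3·1 + 0  (stop)
So 367/24 = [15; 3, 2, 3].

[15; 3, 2, 3]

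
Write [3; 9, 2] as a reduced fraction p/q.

59/19

Fold from the inside: start with 2/1.
  9 + 1/2 = 19/2
  3 + 2/19 = 59/19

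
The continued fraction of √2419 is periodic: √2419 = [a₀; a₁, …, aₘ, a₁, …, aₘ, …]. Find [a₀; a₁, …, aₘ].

[49; 5, 2, 5, 98]

a₀ = ⌊√2419⌋ = 49.
With m₀=0, d₀=1 and mₖ₊₁ = dₖaₖ − mₖ, dₖ₊₁ = (n − mₖ₊₁²)/dₖ, aₖ₊₁ = ⌊(a₀+mₖ₊₁)/dₖ₊₁⌋:
  k=1: m=49, d=18, a=5
  k=2: m=41, d=41, a=2
  k=3: m=41, d=18, a=5
  k=4: m=49, d=1, a=98
d=1 and a=2a₀=98 at k=4, so the next step gives (m, d) = (49, 18) again — its k=1 value — and the period has length 4.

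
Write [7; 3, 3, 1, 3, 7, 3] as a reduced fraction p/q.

8161/1117

Using pₖ = aₖpₖ₋₁ + pₖ₋₂ and qₖ = aₖqₖ₋₁ + qₖ₋₂:
  k=0: a=7, p=7, q=1
  k=1: a=3, p=22, q=3
  k=2: a=3, p=73, q=10
  k=3: a=1, p=95, q=13
  k=4: a=3, p=358, q=49
  k=5: a=7, p=2601, q=356
  k=6: a=3, p=8161, q=1117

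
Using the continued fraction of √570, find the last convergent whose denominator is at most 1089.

√570 = [23; 1, 6, 1, 46, …] (period length 4).
Convergents:
  p_0/q_0 = 23/1
  p_1/q_1 = 24/1
  p_2/q_2 = 167/7
  p_3/q_3 = 191/8
  p_4/q_4 = 8953/375
  p_5/q_5 = 9144/383
  p_6/q_6 = 63817/2673
q_5 = 383 ≤ 1089 < 2673 = q_6, so the answer is 9144/383.

9144/383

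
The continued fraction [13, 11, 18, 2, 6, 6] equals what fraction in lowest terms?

Fold from the inside: start with 6/1.
  6 + 1/6 = 37/6
  2 + 6/37 = 80/37
  18 + 37/80 = 1477/80
  11 + 80/1477 = 16327/1477
  13 + 1477/16327 = 213728/16327

213728/16327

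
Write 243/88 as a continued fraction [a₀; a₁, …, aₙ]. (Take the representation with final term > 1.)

[2; 1, 3, 5, 4]

243 = 2*88 + 67
88 = 1*67 + 21
67 = 3*21 + 4
21 = 5*4 + 1
4 = 4*1 + 0  (stop)
So 243/88 = [2; 1, 3, 5, 4].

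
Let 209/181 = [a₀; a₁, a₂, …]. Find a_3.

209 = 1·181 + 28   →  a_0 = 1
181 = 6·28 + 13   →  a_1 = 6
28 = 2·13 + 2   →  a_2 = 2
13 = 6·2 + 1   →  a_3 = 6

6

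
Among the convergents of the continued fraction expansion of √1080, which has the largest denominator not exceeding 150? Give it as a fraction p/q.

√1080 = [32; 1, 6, 3, 6, 1, 64, …] (period length 6).
Convergents:
  p_0/q_0 = 32/1
  p_1/q_1 = 33/1
  p_2/q_2 = 230/7
  p_3/q_3 = 723/22
  p_4/q_4 = 4568/139
  p_5/q_5 = 5291/161
q_4 = 139 ≤ 150 < 161 = q_5, so the answer is 4568/139.

4568/139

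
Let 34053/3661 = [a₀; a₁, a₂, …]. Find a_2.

34053 = 9·3661 + 1104   →  a_0 = 9
3661 = 3·1104 + 349   →  a_1 = 3
1104 = 3·349 + 57   →  a_2 = 3

3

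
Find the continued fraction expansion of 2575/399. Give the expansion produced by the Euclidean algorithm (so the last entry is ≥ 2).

2575 = 6·399 + 181
399 = 2·181 + 37
181 = 4·37 + 33
37 = 1·33 + 4
33 = 8·4 + 1
4 = 4·1 + 0  (stop)
So 2575/399 = [6; 2, 4, 1, 8, 4].

[6; 2, 4, 1, 8, 4]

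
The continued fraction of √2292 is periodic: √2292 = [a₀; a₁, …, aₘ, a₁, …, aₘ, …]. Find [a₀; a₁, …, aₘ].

a₀ = ⌊√2292⌋ = 47.

[47; 1, 6, 1, 94]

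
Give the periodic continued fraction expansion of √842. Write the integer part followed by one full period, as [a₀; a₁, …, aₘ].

[29; 58]

a₀ = ⌊√842⌋ = 29.
With m₀=0, d₀=1 and mₖ₊₁ = dₖaₖ − mₖ, dₖ₊₁ = (n − mₖ₊₁²)/dₖ, aₖ₊₁ = ⌊(a₀+mₖ₊₁)/dₖ₊₁⌋:
  k=1: m=29, d=1, a=58
d=1 and a=2a₀=58 at k=1, so the next step gives (m, d) = (29, 1) again — its k=1 value — and the period has length 1.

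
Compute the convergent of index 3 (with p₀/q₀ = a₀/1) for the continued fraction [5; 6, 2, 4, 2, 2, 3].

Using pₖ = aₖpₖ₋₁ + pₖ₋₂, qₖ = aₖqₖ₋₁ + qₖ₋₂ (with p₋₁=1, p₋₂=0, q₋₁=0, q₋₂=1):
  k=0: a=5, p=5, q=1
  k=1: a=6, p=31, q=6
  k=2: a=2, p=67, q=13
  k=3: a=4, p=299, q=58

299/58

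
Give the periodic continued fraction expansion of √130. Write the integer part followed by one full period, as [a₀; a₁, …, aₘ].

[11; 2, 2, 22]

a₀ = ⌊√130⌋ = 11.
With m₀=0, d₀=1 and mₖ₊₁ = dₖaₖ − mₖ, dₖ₊₁ = (n − mₖ₊₁²)/dₖ, aₖ₊₁ = ⌊(a₀+mₖ₊₁)/dₖ₊₁⌋:
  k=1: m=11, d=9, a=2
  k=2: m=7, d=9, a=2
  k=3: m=11, d=1, a=22
d=1 and a=2a₀=22 at k=3, so the next step gives (m, d) = (11, 9) again — its k=1 value — and the period has length 3.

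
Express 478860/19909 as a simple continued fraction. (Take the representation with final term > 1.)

[24; 19, 14, 3, 3, 7]

478860 = 24*19909 + 1044
19909 = 19*1044 + 73
1044 = 14*73 + 22
73 = 3*22 + 7
22 = 3*7 + 1
7 = 7*1 + 0  (stop)
So 478860/19909 = [24; 19, 14, 3, 3, 7].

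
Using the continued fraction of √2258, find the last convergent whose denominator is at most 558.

18057/380

√2258 = [47; 1, 1, 13, 13, 1, 1, 94, …] (period length 7).
Convergents:
  p_0/q_0 = 47/1
  p_1/q_1 = 48/1
  p_2/q_2 = 95/2
  p_3/q_3 = 1283/27
  p_4/q_4 = 16774/353
  p_5/q_5 = 18057/380
  p_6/q_6 = 34831/733
q_5 = 380 ≤ 558 < 733 = q_6, so the answer is 18057/380.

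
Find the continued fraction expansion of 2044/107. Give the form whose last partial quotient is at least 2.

[19; 9, 1, 2, 1, 2]

2044 = 19*107 + 11
107 = 9*11 + 8
11 = 1*8 + 3
8 = 2*3 + 2
3 = 1*2 + 1
2 = 2*1 + 0  (stop)
So 2044/107 = [19; 9, 1, 2, 1, 2].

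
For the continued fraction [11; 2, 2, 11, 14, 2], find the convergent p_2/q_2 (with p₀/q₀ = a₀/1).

Using pₖ = aₖpₖ₋₁ + pₖ₋₂, qₖ = aₖqₖ₋₁ + qₖ₋₂ (with p₋₁=1, p₋₂=0, q₋₁=0, q₋₂=1):
  k=0: a=11, p=11, q=1
  k=1: a=2, p=23, q=2
  k=2: a=2, p=57, q=5

57/5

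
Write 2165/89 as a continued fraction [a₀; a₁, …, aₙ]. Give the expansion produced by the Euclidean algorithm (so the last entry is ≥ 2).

2165 = 24·89 + 29
89 = 3·29 + 2
29 = 14·2 + 1
2 = 2·1 + 0  (stop)
So 2165/89 = [24; 3, 14, 2].

[24; 3, 14, 2]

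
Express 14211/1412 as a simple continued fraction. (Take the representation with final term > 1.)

[10; 15, 1, 1, 14, 1, 2]

14211 = 10*1412 + 91
1412 = 15*91 + 47
91 = 1*47 + 44
47 = 1*44 + 3
44 = 14*3 + 2
3 = 1*2 + 1
2 = 2*1 + 0  (stop)
So 14211/1412 = [10; 15, 1, 1, 14, 1, 2].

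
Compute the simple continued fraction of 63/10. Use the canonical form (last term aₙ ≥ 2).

[6; 3, 3]

63 = 6×10 + 3
10 = 3×3 + 1
3 = 3×1 + 0  (stop)
So 63/10 = [6; 3, 3].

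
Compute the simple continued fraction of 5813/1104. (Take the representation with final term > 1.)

[5; 3, 1, 3, 3, 4, 5]

5813 = 5*1104 + 293
1104 = 3*293 + 225
293 = 1*225 + 68
225 = 3*68 + 21
68 = 3*21 + 5
21 = 4*5 + 1
5 = 5*1 + 0  (stop)
So 5813/1104 = [5; 3, 1, 3, 3, 4, 5].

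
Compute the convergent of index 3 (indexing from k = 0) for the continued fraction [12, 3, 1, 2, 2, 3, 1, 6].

135/11

Using pₖ = aₖpₖ₋₁ + pₖ₋₂, qₖ = aₖqₖ₋₁ + qₖ₋₂ (with p₋₁=1, p₋₂=0, q₋₁=0, q₋₂=1):
  k=0: a=12, p=12, q=1
  k=1: a=3, p=37, q=3
  k=2: a=1, p=49, q=4
  k=3: a=2, p=135, q=11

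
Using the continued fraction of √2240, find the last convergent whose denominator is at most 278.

10081/213

√2240 = [47; 3, 23, 3, 94, …] (period length 4).
Convergents:
  p_0/q_0 = 47/1
  p_1/q_1 = 142/3
  p_2/q_2 = 3313/70
  p_3/q_3 = 10081/213
  p_4/q_4 = 950927/20092
q_3 = 213 ≤ 278 < 20092 = q_4, so the answer is 10081/213.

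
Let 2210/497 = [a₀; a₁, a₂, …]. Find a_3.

2210 = 4·497 + 222   →  a_0 = 4
497 = 2·222 + 53   →  a_1 = 2
222 = 4·53 + 10   →  a_2 = 4
53 = 5·10 + 3   →  a_3 = 5

5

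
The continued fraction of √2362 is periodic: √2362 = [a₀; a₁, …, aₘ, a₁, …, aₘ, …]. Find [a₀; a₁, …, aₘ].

[48; 1, 1, 1, 1, 96]

a₀ = ⌊√2362⌋ = 48.
With m₀=0, d₀=1 and mₖ₊₁ = dₖaₖ − mₖ, dₖ₊₁ = (n − mₖ₊₁²)/dₖ, aₖ₊₁ = ⌊(a₀+mₖ₊₁)/dₖ₊₁⌋:
  k=1: m=48, d=58, a=1
  k=2: m=10, d=39, a=1
  k=3: m=29, d=39, a=1
  k=4: m=10, d=58, a=1
  k=5: m=48, d=1, a=96
d=1 and a=2a₀=96 at k=5, so the next step gives (m, d) = (48, 58) again — its k=1 value — and the period has length 5.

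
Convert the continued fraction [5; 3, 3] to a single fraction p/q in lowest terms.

53/10

Using pₖ = aₖpₖ₋₁ + pₖ₋₂ and qₖ = aₖqₖ₋₁ + qₖ₋₂:
  k=0: a=5, p=5, q=1
  k=1: a=3, p=16, q=3
  k=2: a=3, p=53, q=10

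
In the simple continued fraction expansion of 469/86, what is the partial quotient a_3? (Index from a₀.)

469 = 5·86 + 39   →  a_0 = 5
86 = 2·39 + 8   →  a_1 = 2
39 = 4·8 + 7   →  a_2 = 4
8 = 1·7 + 1   →  a_3 = 1

1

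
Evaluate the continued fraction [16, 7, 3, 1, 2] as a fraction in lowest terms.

1291/80

Using pₖ = aₖpₖ₋₁ + pₖ₋₂ and qₖ = aₖqₖ₋₁ + qₖ₋₂:
  k=0: a=16, p=16, q=1
  k=1: a=7, p=113, q=7
  k=2: a=3, p=355, q=22
  k=3: a=1, p=468, q=29
  k=4: a=2, p=1291, q=80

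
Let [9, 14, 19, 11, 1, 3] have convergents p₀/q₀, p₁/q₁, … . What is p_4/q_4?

29191/3218

Using pₖ = aₖpₖ₋₁ + pₖ₋₂, qₖ = aₖqₖ₋₁ + qₖ₋₂ (with p₋₁=1, p₋₂=0, q₋₁=0, q₋₂=1):
  k=0: a=9, p=9, q=1
  k=1: a=14, p=127, q=14
  k=2: a=19, p=2422, q=267
  k=3: a=11, p=26769, q=2951
  k=4: a=1, p=29191, q=3218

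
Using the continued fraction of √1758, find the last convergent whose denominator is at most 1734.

49266/1175

√1758 = [41; 1, 12, 1, 82, …] (period length 4).
Convergents:
  p_0/q_0 = 41/1
  p_1/q_1 = 42/1
  p_2/q_2 = 545/13
  p_3/q_3 = 587/14
  p_4/q_4 = 48679/1161
  p_5/q_5 = 49266/1175
  p_6/q_6 = 639871/15261
q_5 = 1175 ≤ 1734 < 15261 = q_6, so the answer is 49266/1175.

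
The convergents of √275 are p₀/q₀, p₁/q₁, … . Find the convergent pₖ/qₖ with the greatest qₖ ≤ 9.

116/7

√275 = [16; 1, 1, 2, 1, 1, 32, …] (period length 6).
Convergents:
  p_0/q_0 = 16/1
  p_1/q_1 = 17/1
  p_2/q_2 = 33/2
  p_3/q_3 = 83/5
  p_4/q_4 = 116/7
  p_5/q_5 = 199/12
q_4 = 7 ≤ 9 < 12 = q_5, so the answer is 116/7.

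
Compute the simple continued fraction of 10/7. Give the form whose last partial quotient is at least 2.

10 = 1×7 + 3
7 = 2×3 + 1
3 = 3×1 + 0  (stop)
So 10/7 = [1; 2, 3].

[1; 2, 3]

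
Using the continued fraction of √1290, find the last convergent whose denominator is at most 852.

30565/851

√1290 = [35; 1, 10, 1, 70, …] (period length 4).
Convergents:
  p_0/q_0 = 35/1
  p_1/q_1 = 36/1
  p_2/q_2 = 395/11
  p_3/q_3 = 431/12
  p_4/q_4 = 30565/851
  p_5/q_5 = 30996/863
q_4 = 851 ≤ 852 < 863 = q_5, so the answer is 30565/851.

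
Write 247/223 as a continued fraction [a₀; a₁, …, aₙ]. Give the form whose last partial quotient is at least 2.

247 = 1×223 + 24
223 = 9×24 + 7
24 = 3×7 + 3
7 = 2×3 + 1
3 = 3×1 + 0  (stop)
So 247/223 = [1; 9, 3, 2, 3].

[1; 9, 3, 2, 3]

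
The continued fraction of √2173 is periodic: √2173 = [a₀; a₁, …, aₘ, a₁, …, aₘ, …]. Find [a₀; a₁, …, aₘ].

[46; 1, 1, 1, 1, 1, 1, 92]

a₀ = ⌊√2173⌋ = 46.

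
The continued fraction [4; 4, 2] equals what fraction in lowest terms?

38/9

Using pₖ = aₖpₖ₋₁ + pₖ₋₂ and qₖ = aₖqₖ₋₁ + qₖ₋₂:
  k=0: a=4, p=4, q=1
  k=1: a=4, p=17, q=4
  k=2: a=2, p=38, q=9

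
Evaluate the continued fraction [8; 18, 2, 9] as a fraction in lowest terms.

Using pₖ = aₖpₖ₋₁ + pₖ₋₂ and qₖ = aₖqₖ₋₁ + qₖ₋₂:
  k=0: a=8, p=8, q=1
  k=1: a=18, p=145, q=18
  k=2: a=2, p=298, q=37
  k=3: a=9, p=2827, q=351

2827/351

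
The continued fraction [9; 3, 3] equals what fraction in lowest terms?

Fold from the inside: start with 3/1.
  3 + 1/3 = 10/3
  9 + 3/10 = 93/10

93/10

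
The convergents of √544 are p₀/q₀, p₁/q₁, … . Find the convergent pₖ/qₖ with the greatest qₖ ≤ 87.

793/34

√544 = [23; 3, 11, 3, 46, …] (period length 4).
Convergents:
  p_0/q_0 = 23/1
  p_1/q_1 = 70/3
  p_2/q_2 = 793/34
  p_3/q_3 = 2449/105
q_2 = 34 ≤ 87 < 105 = q_3, so the answer is 793/34.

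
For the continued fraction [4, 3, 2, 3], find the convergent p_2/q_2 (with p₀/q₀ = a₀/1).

30/7

Using pₖ = aₖpₖ₋₁ + pₖ₋₂, qₖ = aₖqₖ₋₁ + qₖ₋₂ (with p₋₁=1, p₋₂=0, q₋₁=0, q₋₂=1):
  k=0: a=4, p=4, q=1
  k=1: a=3, p=13, q=3
  k=2: a=2, p=30, q=7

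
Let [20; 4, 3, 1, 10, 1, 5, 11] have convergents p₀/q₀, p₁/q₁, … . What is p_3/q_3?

Using pₖ = aₖpₖ₋₁ + pₖ₋₂, qₖ = aₖqₖ₋₁ + qₖ₋₂ (with p₋₁=1, p₋₂=0, q₋₁=0, q₋₂=1):
  k=0: a=20, p=20, q=1
  k=1: a=4, p=81, q=4
  k=2: a=3, p=263, q=13
  k=3: a=1, p=344, q=17

344/17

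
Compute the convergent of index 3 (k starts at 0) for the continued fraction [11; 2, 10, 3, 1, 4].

746/65

Using pₖ = aₖpₖ₋₁ + pₖ₋₂, qₖ = aₖqₖ₋₁ + qₖ₋₂ (with p₋₁=1, p₋₂=0, q₋₁=0, q₋₂=1):
  k=0: a=11, p=11, q=1
  k=1: a=2, p=23, q=2
  k=2: a=10, p=241, q=21
  k=3: a=3, p=746, q=65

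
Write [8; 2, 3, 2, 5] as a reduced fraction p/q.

734/87

Fold from the inside: start with 5/1.
  2 + 1/5 = 11/5
  3 + 5/11 = 38/11
  2 + 11/38 = 87/38
  8 + 38/87 = 734/87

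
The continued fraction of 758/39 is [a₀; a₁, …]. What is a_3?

2

758 = 19·39 + 17   →  a_0 = 19
39 = 2·17 + 5   →  a_1 = 2
17 = 3·5 + 2   →  a_2 = 3
5 = 2·2 + 1   →  a_3 = 2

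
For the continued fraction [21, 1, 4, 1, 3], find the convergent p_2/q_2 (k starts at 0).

109/5

Using pₖ = aₖpₖ₋₁ + pₖ₋₂, qₖ = aₖqₖ₋₁ + qₖ₋₂ (with p₋₁=1, p₋₂=0, q₋₁=0, q₋₂=1):
  k=0: a=21, p=21, q=1
  k=1: a=1, p=22, q=1
  k=2: a=4, p=109, q=5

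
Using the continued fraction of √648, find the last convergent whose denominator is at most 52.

√648 = [25; 2, 5, 6, 5, 2, 50, …] (period length 6).
Convergents:
  p_0/q_0 = 25/1
  p_1/q_1 = 51/2
  p_2/q_2 = 280/11
  p_3/q_3 = 1731/68
q_2 = 11 ≤ 52 < 68 = q_3, so the answer is 280/11.

280/11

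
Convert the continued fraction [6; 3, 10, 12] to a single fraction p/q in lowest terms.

2371/375

Using pₖ = aₖpₖ₋₁ + pₖ₋₂ and qₖ = aₖqₖ₋₁ + qₖ₋₂:
  k=0: a=6, p=6, q=1
  k=1: a=3, p=19, q=3
  k=2: a=10, p=196, q=31
  k=3: a=12, p=2371, q=375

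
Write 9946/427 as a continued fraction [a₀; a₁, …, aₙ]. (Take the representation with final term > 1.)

9946 = 23·427 + 125
427 = 3·125 + 52
125 = 2·52 + 21
52 = 2·21 + 10
21 = 2·10 + 1
10 = 10·1 + 0  (stop)
So 9946/427 = [23; 3, 2, 2, 2, 10].

[23; 3, 2, 2, 2, 10]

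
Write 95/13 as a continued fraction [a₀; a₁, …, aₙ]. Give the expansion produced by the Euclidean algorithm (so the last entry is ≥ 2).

95 = 7*13 + 4
13 = 3*4 + 1
4 = 4*1 + 0  (stop)
So 95/13 = [7; 3, 4].

[7; 3, 4]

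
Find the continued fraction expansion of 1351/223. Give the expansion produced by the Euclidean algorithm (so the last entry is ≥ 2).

1351 = 6×223 + 13
223 = 17×13 + 2
13 = 6×2 + 1
2 = 2×1 + 0  (stop)
So 1351/223 = [6; 17, 6, 2].

[6; 17, 6, 2]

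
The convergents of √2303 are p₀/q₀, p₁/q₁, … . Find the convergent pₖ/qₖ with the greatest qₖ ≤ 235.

4607/96

√2303 = [47; 1, 94, …] (period length 2).
Convergents:
  p_0/q_0 = 47/1
  p_1/q_1 = 48/1
  p_2/q_2 = 4559/95
  p_3/q_3 = 4607/96
  p_4/q_4 = 437617/9119
q_3 = 96 ≤ 235 < 9119 = q_4, so the answer is 4607/96.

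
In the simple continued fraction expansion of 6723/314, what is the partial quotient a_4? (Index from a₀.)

3

6723 = 21·314 + 129   →  a_0 = 21
314 = 2·129 + 56   →  a_1 = 2
129 = 2·56 + 17   →  a_2 = 2
56 = 3·17 + 5   →  a_3 = 3
17 = 3·5 + 2   →  a_4 = 3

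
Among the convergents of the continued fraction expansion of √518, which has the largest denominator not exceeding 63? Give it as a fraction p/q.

569/25

√518 = [22; 1, 3, 6, 3, 1, 44, …] (period length 6).
Convergents:
  p_0/q_0 = 22/1
  p_1/q_1 = 23/1
  p_2/q_2 = 91/4
  p_3/q_3 = 569/25
  p_4/q_4 = 1798/79
q_3 = 25 ≤ 63 < 79 = q_4, so the answer is 569/25.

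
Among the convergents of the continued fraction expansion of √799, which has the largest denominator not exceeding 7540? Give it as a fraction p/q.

95852/3391

√799 = [28; 3, 1, 3, 56, …] (period length 4).
Convergents:
  p_0/q_0 = 28/1
  p_1/q_1 = 85/3
  p_2/q_2 = 113/4
  p_3/q_3 = 424/15
  p_4/q_4 = 23857/844
  p_5/q_5 = 71995/2547
  p_6/q_6 = 95852/3391
  p_7/q_7 = 359551/12720
q_6 = 3391 ≤ 7540 < 12720 = q_7, so the answer is 95852/3391.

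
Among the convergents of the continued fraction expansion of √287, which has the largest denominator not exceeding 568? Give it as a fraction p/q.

√287 = [16; 1, 15, 1, 32, …] (period length 4).
Convergents:
  p_0/q_0 = 16/1
  p_1/q_1 = 17/1
  p_2/q_2 = 271/16
  p_3/q_3 = 288/17
  p_4/q_4 = 9487/560
  p_5/q_5 = 9775/577
q_4 = 560 ≤ 568 < 577 = q_5, so the answer is 9487/560.

9487/560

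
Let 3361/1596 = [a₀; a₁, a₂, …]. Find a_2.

2

3361 = 2·1596 + 169   →  a_0 = 2
1596 = 9·169 + 75   →  a_1 = 9
169 = 2·75 + 19   →  a_2 = 2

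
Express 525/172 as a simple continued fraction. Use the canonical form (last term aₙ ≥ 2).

[3; 19, 9]

525 = 3*172 + 9
172 = 19*9 + 1
9 = 9*1 + 0  (stop)
So 525/172 = [3; 19, 9].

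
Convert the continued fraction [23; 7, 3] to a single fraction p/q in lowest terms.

Fold from the inside: start with 3/1.
  7 + 1/3 = 22/3
  23 + 3/22 = 509/22

509/22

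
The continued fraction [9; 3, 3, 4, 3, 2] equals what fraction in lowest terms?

Fold from the inside: start with 2/1.
  3 + 1/2 = 7/2
  4 + 2/7 = 30/7
  3 + 7/30 = 97/30
  3 + 30/97 = 321/97
  9 + 97/321 = 2986/321

2986/321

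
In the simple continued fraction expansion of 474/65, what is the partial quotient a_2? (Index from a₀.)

2

474 = 7·65 + 19   →  a_0 = 7
65 = 3·19 + 8   →  a_1 = 3
19 = 2·8 + 3   →  a_2 = 2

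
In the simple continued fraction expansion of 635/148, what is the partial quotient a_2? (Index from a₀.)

635 = 4·148 + 43   →  a_0 = 4
148 = 3·43 + 19   →  a_1 = 3
43 = 2·19 + 5   →  a_2 = 2

2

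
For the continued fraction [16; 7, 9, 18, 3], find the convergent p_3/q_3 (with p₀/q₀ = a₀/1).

18707/1159

Using pₖ = aₖpₖ₋₁ + pₖ₋₂, qₖ = aₖqₖ₋₁ + qₖ₋₂ (with p₋₁=1, p₋₂=0, q₋₁=0, q₋₂=1):
  k=0: a=16, p=16, q=1
  k=1: a=7, p=113, q=7
  k=2: a=9, p=1033, q=64
  k=3: a=18, p=18707, q=1159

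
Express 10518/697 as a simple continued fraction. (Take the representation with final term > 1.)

[15; 11, 15, 1, 3]

10518 = 15*697 + 63
697 = 11*63 + 4
63 = 15*4 + 3
4 = 1*3 + 1
3 = 3*1 + 0  (stop)
So 10518/697 = [15; 11, 15, 1, 3].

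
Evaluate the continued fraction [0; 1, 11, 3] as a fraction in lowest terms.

Using pₖ = aₖpₖ₋₁ + pₖ₋₂ and qₖ = aₖqₖ₋₁ + qₖ₋₂:
  k=0: a=0, p=0, q=1
  k=1: a=1, p=1, q=1
  k=2: a=11, p=11, q=12
  k=3: a=3, p=34, q=37

34/37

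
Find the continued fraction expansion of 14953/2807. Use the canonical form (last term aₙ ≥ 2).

14953 = 5·2807 + 918
2807 = 3·918 + 53
918 = 17·53 + 17
53 = 3·17 + 2
17 = 8·2 + 1
2 = 2·1 + 0  (stop)
So 14953/2807 = [5; 3, 17, 3, 8, 2].

[5; 3, 17, 3, 8, 2]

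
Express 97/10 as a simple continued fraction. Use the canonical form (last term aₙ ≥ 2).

[9; 1, 2, 3]

97 = 9×10 + 7
10 = 1×7 + 3
7 = 2×3 + 1
3 = 3×1 + 0  (stop)
So 97/10 = [9; 1, 2, 3].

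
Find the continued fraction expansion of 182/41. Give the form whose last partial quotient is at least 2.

[4; 2, 3, 1, 1, 2]

182 = 4·41 + 18
41 = 2·18 + 5
18 = 3·5 + 3
5 = 1·3 + 2
3 = 1·2 + 1
2 = 2·1 + 0  (stop)
So 182/41 = [4; 2, 3, 1, 1, 2].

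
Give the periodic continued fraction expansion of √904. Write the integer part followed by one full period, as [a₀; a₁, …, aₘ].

[30; 15, 60]

a₀ = ⌊√904⌋ = 30.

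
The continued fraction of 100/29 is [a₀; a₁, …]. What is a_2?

100 = 3·29 + 13   →  a_0 = 3
29 = 2·13 + 3   →  a_1 = 2
13 = 4·3 + 1   →  a_2 = 4

4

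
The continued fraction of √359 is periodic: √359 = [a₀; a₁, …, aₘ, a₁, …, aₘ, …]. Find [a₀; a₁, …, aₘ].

a₀ = ⌊√359⌋ = 18.
With m₀=0, d₀=1 and mₖ₊₁ = dₖaₖ − mₖ, dₖ₊₁ = (n − mₖ₊₁²)/dₖ, aₖ₊₁ = ⌊(a₀+mₖ₊₁)/dₖ₊₁⌋:
  k=1: m=18, d=35, a=1
  k=2: m=17, d=2, a=17
  k=3: m=17, d=35, a=1
  k=4: m=18, d=1, a=36
d=1 and a=2a₀=36 at k=4, so the next step gives (m, d) = (18, 35) again — its k=1 value — and the period has length 4.

[18; 1, 17, 1, 36]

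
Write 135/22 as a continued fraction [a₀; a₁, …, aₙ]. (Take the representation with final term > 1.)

135 = 6×22 + 3
22 = 7×3 + 1
3 = 3×1 + 0  (stop)
So 135/22 = [6; 7, 3].

[6; 7, 3]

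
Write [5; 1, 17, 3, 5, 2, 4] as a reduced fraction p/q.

Fold from the inside: start with 4/1.
  2 + 1/4 = 9/4
  5 + 4/9 = 49/9
  3 + 9/49 = 156/49
  17 + 49/156 = 2701/156
  1 + 156/2701 = 2857/2701
  5 + 2701/2857 = 16986/2857

16986/2857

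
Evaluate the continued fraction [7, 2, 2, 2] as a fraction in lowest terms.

89/12

Using pₖ = aₖpₖ₋₁ + pₖ₋₂ and qₖ = aₖqₖ₋₁ + qₖ₋₂:
  k=0: a=7, p=7, q=1
  k=1: a=2, p=15, q=2
  k=2: a=2, p=37, q=5
  k=3: a=2, p=89, q=12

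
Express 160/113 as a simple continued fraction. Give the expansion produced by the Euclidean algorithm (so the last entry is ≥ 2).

[1; 2, 2, 2, 9]

160 = 1*113 + 47
113 = 2*47 + 19
47 = 2*19 + 9
19 = 2*9 + 1
9 = 9*1 + 0  (stop)
So 160/113 = [1; 2, 2, 2, 9].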